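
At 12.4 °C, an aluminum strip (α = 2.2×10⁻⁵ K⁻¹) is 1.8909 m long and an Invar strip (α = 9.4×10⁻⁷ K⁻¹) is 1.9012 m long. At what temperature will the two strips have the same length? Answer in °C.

T = 271.1 °C

Equal length when α₁L₁ΔT − α₂L₂ΔT = L₂ − L₁ = 1.03×10⁻² m
α₁L₁ = 4.15998×10⁻⁵, α₂L₂ = 1.787128×10⁻⁶ → Δ(αL) = 3.9812672×10⁻⁵ m/K
ΔT = 1.03×10⁻² / 3.9812672×10⁻⁵ = 258.712 K, so T = 12.4 + 258.712 = 271.112 °C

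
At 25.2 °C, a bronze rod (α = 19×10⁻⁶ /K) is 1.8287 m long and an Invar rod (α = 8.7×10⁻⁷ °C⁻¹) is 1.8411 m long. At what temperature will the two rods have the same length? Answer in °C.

L₁(1 + α₁ΔT) = L₂(1 + α₂ΔT) ⇒ ΔT = (L₂ − L₁)/(α₁L₁ − α₂L₂)
L₂ − L₁ = 1.8411 − 1.8287 = 1.24×10⁻² m
α₁L₁ − α₂L₂ = 19×10⁻⁶×1.8287 − 8.7×10⁻⁷×1.8411 = 3.3143543×10⁻⁵ m/K
ΔT = 1.24×10⁻² / 3.3143543×10⁻⁵ = 374.130 K
T = 25.2 + 374.130 = 399.330 °C

T = 399.3 °C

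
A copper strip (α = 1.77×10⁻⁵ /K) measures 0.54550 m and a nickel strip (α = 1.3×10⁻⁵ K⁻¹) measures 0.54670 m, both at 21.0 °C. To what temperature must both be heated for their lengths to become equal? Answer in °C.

T = 491.9 °C

Equal length when α₁L₁ΔT − α₂L₂ΔT = L₂ − L₁ = 1.20×10⁻³ m
α₁L₁ = 9.65535×10⁻⁶, α₂L₂ = 7.1071×10⁻⁶ → Δ(αL) = 2.54825×10⁻⁶ m/K
ΔT = 1.20×10⁻³ / 2.54825×10⁻⁶ = 470.911 K, so T = 21.0 + 470.911 = 491.911 °C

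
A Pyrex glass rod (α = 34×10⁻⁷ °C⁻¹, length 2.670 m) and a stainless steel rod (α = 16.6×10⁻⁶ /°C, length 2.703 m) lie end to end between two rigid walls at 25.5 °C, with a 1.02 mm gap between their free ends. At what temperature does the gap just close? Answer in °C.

T = 44.4 °C

α₁L₁ = 9.078×10⁻⁶ m/K, α₂L₂ = 4.48698×10⁻⁵ m/K → total 5.39478×10⁻⁵ m/K
ΔT = g/(α₁L₁+α₂L₂) = 1.02×10⁻³ / 5.39478×10⁻⁵ = 18.907 K
T = 25.5 + 18.907 = 44.407 °C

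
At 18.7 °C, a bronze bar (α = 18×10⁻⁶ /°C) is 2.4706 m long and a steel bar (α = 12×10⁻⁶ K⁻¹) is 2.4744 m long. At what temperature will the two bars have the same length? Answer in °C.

T = 275.8 °C

L₁(1 + α₁ΔT) = L₂(1 + α₂ΔT) ⇒ ΔT = (L₂ − L₁)/(α₁L₁ − α₂L₂)
L₂ − L₁ = 2.4744 − 2.4706 = 3.80×10⁻³ m
α₁L₁ − α₂L₂ = 18×10⁻⁶×2.4706 − 12×10⁻⁶×2.4744 = 1.4778×10⁻⁵ m/K
ΔT = 3.80×10⁻³ / 1.4778×10⁻⁵ = 257.139 K
T = 18.7 + 257.139 = 275.839 °C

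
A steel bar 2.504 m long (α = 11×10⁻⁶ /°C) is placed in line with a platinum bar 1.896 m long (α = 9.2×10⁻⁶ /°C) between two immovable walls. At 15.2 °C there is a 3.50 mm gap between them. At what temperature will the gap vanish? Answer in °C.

α₁L₁ = 2.7544×10⁻⁵ m/K, α₂L₂ = 1.74432×10⁻⁵ m/K → total 4.49872×10⁻⁵ m/K
ΔT = g/(α₁L₁+α₂L₂) = 3.50×10⁻³ / 4.49872×10⁻⁵ = 77.800 K
T = 15.2 + 77.800 = 93.000 °C

T = 93.0 °C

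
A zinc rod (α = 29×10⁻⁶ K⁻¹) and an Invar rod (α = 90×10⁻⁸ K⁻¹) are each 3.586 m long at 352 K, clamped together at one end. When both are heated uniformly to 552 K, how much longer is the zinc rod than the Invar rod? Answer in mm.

20.2 mm

ΔT = 200 K
zinc: ΔL = 29×10⁻⁶ × 3.586 m × 200 = 2.0799×10⁻² m = 20.799 mm
Invar: ΔL = 90×10⁻⁸ × 3.586 m × 200 = 6.4548×10⁻⁴ m = 0.64548 mm
difference = 20.799 − 0.64548 = 20.15352 mm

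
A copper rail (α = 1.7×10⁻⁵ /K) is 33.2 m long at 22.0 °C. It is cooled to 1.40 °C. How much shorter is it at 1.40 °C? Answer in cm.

ΔL = 1.16 cm

|ΔT| = |1.40 − 22.0| = 20.60 K
ΔL = αL₀ΔT = (1.7×10⁻⁵)(33.2)(20.60) = 1.16×10⁻² m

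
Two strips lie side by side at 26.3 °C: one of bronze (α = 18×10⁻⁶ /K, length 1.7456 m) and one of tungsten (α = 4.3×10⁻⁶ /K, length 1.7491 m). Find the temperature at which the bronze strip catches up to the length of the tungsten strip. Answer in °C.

Equal length when α₁L₁ΔT − α₂L₂ΔT = L₂ − L₁ = 3.50×10⁻³ m
α₁L₁ = 3.14208×10⁻⁵, α₂L₂ = 7.52113×10⁻⁶ → Δ(αL) = 2.389967×10⁻⁵ m/K
ΔT = 3.50×10⁻³ / 2.389967×10⁻⁵ = 146.446 K, so T = 26.3 + 146.446 = 172.746 °C

T = 172.7 °C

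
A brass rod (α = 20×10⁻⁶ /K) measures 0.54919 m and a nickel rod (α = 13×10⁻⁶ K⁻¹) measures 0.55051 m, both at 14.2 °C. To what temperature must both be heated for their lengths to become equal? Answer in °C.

T = 359.1 °C

Equal length when α₁L₁ΔT − α₂L₂ΔT = L₂ − L₁ = 1.32×10⁻³ m
α₁L₁ = 1.09838×10⁻⁵, α₂L₂ = 7.15663×10⁻⁶ → Δ(αL) = 3.82717×10⁻⁶ m/K
ΔT = 1.32×10⁻³ / 3.82717×10⁻⁶ = 344.902 K, so T = 14.2 + 344.902 = 359.102 °C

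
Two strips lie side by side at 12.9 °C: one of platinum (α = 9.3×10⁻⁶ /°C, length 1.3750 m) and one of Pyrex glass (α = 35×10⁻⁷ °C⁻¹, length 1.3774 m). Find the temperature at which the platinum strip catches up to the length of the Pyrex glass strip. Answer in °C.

L₁(1 + α₁ΔT) = L₂(1 + α₂ΔT) ⇒ ΔT = (L₂ − L₁)/(α₁L₁ − α₂L₂)
L₂ − L₁ = 1.3774 − 1.3750 = 2.40×10⁻³ m
α₁L₁ − α₂L₂ = 9.3×10⁻⁶×1.3750 − 35×10⁻⁷×1.3774 = 7.9666×10⁻⁶ m/K
ΔT = 2.40×10⁻³ / 7.9666×10⁻⁶ = 301.258 K
T = 12.9 + 301.258 = 314.158 °C

T = 314.2 °C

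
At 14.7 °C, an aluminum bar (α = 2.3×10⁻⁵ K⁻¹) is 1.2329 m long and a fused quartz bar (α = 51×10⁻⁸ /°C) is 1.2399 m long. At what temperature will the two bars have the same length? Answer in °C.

T = 267.2 °C

Equal length when α₁L₁ΔT − α₂L₂ΔT = L₂ − L₁ = 7.00×10⁻³ m
α₁L₁ = 2.83567×10⁻⁵, α₂L₂ = 6.32349×10⁻⁷ → Δ(αL) = 2.7724351×10⁻⁵ m/K
ΔT = 7.00×10⁻³ / 2.7724351×10⁻⁵ = 252.486 K, so T = 14.7 + 252.486 = 267.186 °C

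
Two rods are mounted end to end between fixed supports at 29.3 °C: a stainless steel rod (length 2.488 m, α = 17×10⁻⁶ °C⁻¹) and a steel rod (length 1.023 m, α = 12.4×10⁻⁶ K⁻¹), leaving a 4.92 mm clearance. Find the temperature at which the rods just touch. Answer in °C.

Gap closes when ΔL₁ + ΔL₂ = 4.92 mm = 4.92×10⁻³ m
(α₁L₁ + α₂L₂)ΔT = g
α₁L₁ + α₂L₂ = 17×10⁻⁶×2.488 + 12.4×10⁻⁶×1.023 = 5.49812×10⁻⁵ m/K
ΔT = 4.92×10⁻³ / 5.49812×10⁻⁵ = 89.49 K
T = 29.3 + 89.49 = 118.79 °C

T = 119 °C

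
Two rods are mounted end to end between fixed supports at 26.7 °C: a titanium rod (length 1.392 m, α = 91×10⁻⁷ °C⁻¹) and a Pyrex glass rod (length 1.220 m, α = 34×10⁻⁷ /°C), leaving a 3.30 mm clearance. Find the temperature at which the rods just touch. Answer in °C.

Gap closes when ΔL₁ + ΔL₂ = 3.30 mm = 3.30×10⁻³ m
(α₁L₁ + α₂L₂)ΔT = g
α₁L₁ + α₂L₂ = 91×10⁻⁷×1.392 + 34×10⁻⁷×1.220 = 1.68152×10⁻⁵ m/K
ΔT = 3.30×10⁻³ / 1.68152×10⁻⁵ = 196.25 K
T = 26.7 + 196.25 = 222.95 °C

T = 223 °C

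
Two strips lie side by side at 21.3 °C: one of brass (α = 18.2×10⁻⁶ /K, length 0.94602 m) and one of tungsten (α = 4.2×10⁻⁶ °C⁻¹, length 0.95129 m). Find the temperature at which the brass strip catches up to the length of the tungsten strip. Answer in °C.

T = 419.9 °C

L₁(1 + α₁ΔT) = L₂(1 + α₂ΔT) ⇒ ΔT = (L₂ − L₁)/(α₁L₁ − α₂L₂)
L₂ − L₁ = 0.95129 − 0.94602 = 5.27×10⁻³ m
α₁L₁ − α₂L₂ = 18.2×10⁻⁶×0.94602 − 4.2×10⁻⁶×0.95129 = 1.3222146×10⁻⁵ m/K
ΔT = 5.27×10⁻³ / 1.3222146×10⁻⁵ = 398.574 K
T = 21.3 + 398.574 = 419.874 °C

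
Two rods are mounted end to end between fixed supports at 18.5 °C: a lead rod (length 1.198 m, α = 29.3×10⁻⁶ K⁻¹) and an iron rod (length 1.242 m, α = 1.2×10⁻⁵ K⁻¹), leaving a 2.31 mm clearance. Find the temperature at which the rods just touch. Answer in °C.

α₁L₁ = 3.51014×10⁻⁵ m/K, α₂L₂ = 1.4904×10⁻⁵ m/K → total 5.00054×10⁻⁵ m/K
ΔT = g/(α₁L₁+α₂L₂) = 2.31×10⁻³ / 5.00054×10⁻⁵ = 46.195 K
T = 18.5 + 46.195 = 64.695 °C

T = 64.7 °C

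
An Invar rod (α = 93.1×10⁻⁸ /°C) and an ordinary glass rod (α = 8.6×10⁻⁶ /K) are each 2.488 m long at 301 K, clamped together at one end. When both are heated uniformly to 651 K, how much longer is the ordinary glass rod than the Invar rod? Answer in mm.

6.68 mm

ΔT = 350 K
Invar: ΔL = 93.1×10⁻⁸ × 2.488 m × 350 = 8.1071×10⁻⁴ m = 0.81071 mm
ordinary glass: ΔL = 8.6×10⁻⁶ × 2.488 m × 350 = 7.4889×10⁻³ m = 7.4889 mm
difference = 7.4889 − 0.81071 = 6.67819 mm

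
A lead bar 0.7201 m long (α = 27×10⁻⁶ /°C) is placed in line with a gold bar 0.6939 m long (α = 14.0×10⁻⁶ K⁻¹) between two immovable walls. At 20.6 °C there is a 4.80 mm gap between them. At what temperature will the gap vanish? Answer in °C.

T = 185 °C

α₁L₁ = 1.94427×10⁻⁵ m/K, α₂L₂ = 9.7146×10⁻⁶ m/K → total 2.91573×10⁻⁵ m/K
ΔT = g/(α₁L₁+α₂L₂) = 4.80×10⁻³ / 2.91573×10⁻⁵ = 164.62 K
T = 20.6 + 164.62 = 185.22 °C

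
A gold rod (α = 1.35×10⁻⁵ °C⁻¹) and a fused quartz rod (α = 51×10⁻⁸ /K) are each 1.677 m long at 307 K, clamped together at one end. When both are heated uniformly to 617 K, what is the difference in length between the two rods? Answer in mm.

6.75 mm

ΔT = 310 K
gold: ΔL = 1.35×10⁻⁵ × 1.677 m × 310 = 7.0182×10⁻³ m = 7.0182 mm
fused quartz: ΔL = 51×10⁻⁸ × 1.677 m × 310 = 2.6513×10⁻⁴ m = 0.26513 mm
difference = 7.0182 − 0.26513 = 6.75307 mm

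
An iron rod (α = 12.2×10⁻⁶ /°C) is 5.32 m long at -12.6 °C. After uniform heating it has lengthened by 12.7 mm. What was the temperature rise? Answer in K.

ΔT = 196 K

ΔL = αL₀ΔT ⇒ ΔT = ΔL / (αL₀)
ΔT = 12.7×10⁻³ m / (12.2×10⁻⁶ × 5.32 m) = 195.67 K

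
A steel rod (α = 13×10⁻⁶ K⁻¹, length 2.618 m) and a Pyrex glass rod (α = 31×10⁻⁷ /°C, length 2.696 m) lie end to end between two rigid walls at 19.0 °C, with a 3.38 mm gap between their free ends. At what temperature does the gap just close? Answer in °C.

Gap closes when ΔL₁ + ΔL₂ = 3.38 mm = 3.38×10⁻³ m
(α₁L₁ + α₂L₂)ΔT = g
α₁L₁ + α₂L₂ = 13×10⁻⁶×2.618 + 31×10⁻⁷×2.696 = 4.23916×10⁻⁵ m/K
ΔT = 3.38×10⁻³ / 4.23916×10⁻⁵ = 79.733 K
T = 19.0 + 79.733 = 98.733 °C

T = 98.7 °C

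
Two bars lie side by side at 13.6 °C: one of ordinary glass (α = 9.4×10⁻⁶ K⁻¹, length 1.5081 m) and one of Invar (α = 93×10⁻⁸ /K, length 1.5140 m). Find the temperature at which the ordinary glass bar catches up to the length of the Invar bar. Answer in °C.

T = 475.7 °C

L₁(1 + α₁ΔT) = L₂(1 + α₂ΔT) ⇒ ΔT = (L₂ − L₁)/(α₁L₁ − α₂L₂)
L₂ − L₁ = 1.5140 − 1.5081 = 5.90×10⁻³ m
α₁L₁ − α₂L₂ = 9.4×10⁻⁶×1.5081 − 93×10⁻⁸×1.5140 = 1.276812×10⁻⁵ m/K
ΔT = 5.90×10⁻³ / 1.276812×10⁻⁵ = 462.088 K
T = 13.6 + 462.088 = 475.688 °C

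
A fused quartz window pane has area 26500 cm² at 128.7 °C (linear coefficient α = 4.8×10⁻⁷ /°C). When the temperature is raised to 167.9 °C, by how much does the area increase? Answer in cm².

ΔA = 0.997 cm²

Area coefficient ≈ 2α; |ΔT| = 39.2 K
ΔA = 2αA₀ΔT = 2(4.8×10⁻⁷)(26500)(39.2) = 0.997 cm²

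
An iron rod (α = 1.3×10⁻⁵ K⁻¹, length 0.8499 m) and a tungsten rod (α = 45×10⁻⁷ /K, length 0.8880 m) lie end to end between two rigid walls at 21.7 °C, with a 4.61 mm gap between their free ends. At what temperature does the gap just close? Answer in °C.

T = 328 °C

α₁L₁ = 1.10487×10⁻⁵ m/K, α₂L₂ = 3.996×10⁻⁶ m/K → total 1.50447×10⁻⁵ m/K
ΔT = g/(α₁L₁+α₂L₂) = 4.61×10⁻³ / 1.50447×10⁻⁵ = 306.42 K
T = 21.7 + 306.42 = 328.12 °C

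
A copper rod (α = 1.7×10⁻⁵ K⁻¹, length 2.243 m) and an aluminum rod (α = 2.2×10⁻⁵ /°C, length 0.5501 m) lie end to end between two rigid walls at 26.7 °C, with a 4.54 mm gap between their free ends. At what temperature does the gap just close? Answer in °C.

Gap closes when ΔL₁ + ΔL₂ = 4.54 mm = 4.54×10⁻³ m
(α₁L₁ + α₂L₂)ΔT = g
α₁L₁ + α₂L₂ = 1.7×10⁻⁵×2.243 + 2.2×10⁻⁵×0.5501 = 5.02332×10⁻⁵ m/K
ΔT = 4.54×10⁻³ / 5.02332×10⁻⁵ = 90.38 K
T = 26.7 + 90.38 = 117.08 °C

T = 117 °C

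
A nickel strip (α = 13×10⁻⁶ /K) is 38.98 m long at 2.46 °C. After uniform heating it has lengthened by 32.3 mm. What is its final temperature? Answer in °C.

ΔL = αL₀ΔT ⇒ ΔT = ΔL / (αL₀)
ΔT = 32.3×10⁻³ m / (13×10⁻⁶ × 38.98 m) = 63.741 K
T = 2.46 + 63.741 = 66.201 °C

T = 66.2 °C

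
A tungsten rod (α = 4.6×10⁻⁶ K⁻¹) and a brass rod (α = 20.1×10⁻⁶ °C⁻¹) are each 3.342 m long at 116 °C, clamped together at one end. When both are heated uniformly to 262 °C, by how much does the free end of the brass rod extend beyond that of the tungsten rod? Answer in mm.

ΔT = 146 K
tungsten: ΔL = 4.6×10⁻⁶ × 3.342 m × 146 = 2.2445×10⁻³ m = 2.2445 mm
brass: ΔL = 20.1×10⁻⁶ × 3.342 m × 146 = 9.8074×10⁻³ m = 9.8074 mm
difference = 9.8074 − 2.2445 = 7.5629 mm

7.56 mm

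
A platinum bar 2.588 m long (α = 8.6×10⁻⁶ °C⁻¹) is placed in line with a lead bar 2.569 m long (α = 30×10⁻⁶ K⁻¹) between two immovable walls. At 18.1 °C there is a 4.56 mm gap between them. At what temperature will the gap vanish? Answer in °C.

α₁L₁ = 2.22568×10⁻⁵ m/K, α₂L₂ = 7.707×10⁻⁵ m/K → total 9.93268×10⁻⁵ m/K
ΔT = g/(α₁L₁+α₂L₂) = 4.56×10⁻³ / 9.93268×10⁻⁵ = 45.909 K
T = 18.1 + 45.909 = 64.009 °C

T = 64.0 °C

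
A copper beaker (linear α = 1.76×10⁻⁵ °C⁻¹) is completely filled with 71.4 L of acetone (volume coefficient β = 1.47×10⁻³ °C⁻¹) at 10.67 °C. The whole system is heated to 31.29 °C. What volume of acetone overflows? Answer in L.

2.09 L

The beaker also expands: β_container ≈ 3α = 5.28×10⁻⁵ /K
Net overflow = V₀(β_liq − 3α_cont)ΔT
β − 3α = 1.47×10⁻³ − 5.28×10⁻⁵ = 1.4172×10⁻³ /K; ΔT = 20.62 K
ΔV = 71.4 × 1.4172×10⁻³ × 20.62 = 2.09 L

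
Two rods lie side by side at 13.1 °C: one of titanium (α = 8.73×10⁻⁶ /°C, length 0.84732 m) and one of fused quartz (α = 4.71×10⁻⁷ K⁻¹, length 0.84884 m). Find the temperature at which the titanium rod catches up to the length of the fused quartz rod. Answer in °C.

Equal length when α₁L₁ΔT − α₂L₂ΔT = L₂ − L₁ = 1.52×10⁻³ m
α₁L₁ = 7.3971036×10⁻⁶, α₂L₂ = 3.9980364×10⁻⁷ → Δ(αL) = 6.99729996×10⁻⁶ m/K
ΔT = 1.52×10⁻³ / 6.99729996×10⁻⁶ = 217.227 K, so T = 13.1 + 217.227 = 230.327 °C

T = 230.3 °C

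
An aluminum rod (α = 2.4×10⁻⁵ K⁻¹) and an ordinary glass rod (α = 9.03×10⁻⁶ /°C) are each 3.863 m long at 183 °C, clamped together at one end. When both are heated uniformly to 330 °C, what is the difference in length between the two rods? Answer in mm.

ΔT = 147 K
aluminum: ΔL = 2.4×10⁻⁵ × 3.863 m × 147 = 1.3629×10⁻² m = 13.629 mm
ordinary glass: ΔL = 9.03×10⁻⁶ × 3.863 m × 147 = 5.1278×10⁻³ m = 5.1278 mm
difference = 13.629 − 5.1278 = 8.5012 mm

8.50 mm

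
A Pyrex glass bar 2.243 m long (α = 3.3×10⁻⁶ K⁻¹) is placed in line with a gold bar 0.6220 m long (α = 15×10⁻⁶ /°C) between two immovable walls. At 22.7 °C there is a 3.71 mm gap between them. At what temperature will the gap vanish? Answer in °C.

T = 244 °C

α₁L₁ = 7.4019×10⁻⁶ m/K, α₂L₂ = 9.330×10⁻⁶ m/K → total 1.67319×10⁻⁵ m/K
ΔT = g/(α₁L₁+α₂L₂) = 3.71×10⁻³ / 1.67319×10⁻⁵ = 221.73 K
T = 22.7 + 221.73 = 244.43 °C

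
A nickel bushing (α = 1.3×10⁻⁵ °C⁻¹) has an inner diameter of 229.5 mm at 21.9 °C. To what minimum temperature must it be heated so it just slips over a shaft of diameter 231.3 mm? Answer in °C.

Required Δd = 231.3 − 229.5 = 1.8 mm
Δd = αd₀ΔT ⇒ ΔT = Δd/(αd₀) = 1.8 / (1.3×10⁻⁵ × 229.5) = 603.32 K
T_min = 21.9 + 603.32 = 625.22 °C

T = 625 °C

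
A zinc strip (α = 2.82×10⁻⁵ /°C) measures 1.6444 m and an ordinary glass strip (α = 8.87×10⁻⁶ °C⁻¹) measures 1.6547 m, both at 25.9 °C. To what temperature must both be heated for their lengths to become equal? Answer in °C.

Equal length when α₁L₁ΔT − α₂L₂ΔT = L₂ − L₁ = 1.03×10⁻² m
α₁L₁ = 4.637208×10⁻⁵, α₂L₂ = 1.4677189×10⁻⁵ → Δ(αL) = 3.1694891×10⁻⁵ m/K
ΔT = 1.03×10⁻² / 3.1694891×10⁻⁵ = 324.974 K, so T = 25.9 + 324.974 = 350.874 °C

T = 350.9 °C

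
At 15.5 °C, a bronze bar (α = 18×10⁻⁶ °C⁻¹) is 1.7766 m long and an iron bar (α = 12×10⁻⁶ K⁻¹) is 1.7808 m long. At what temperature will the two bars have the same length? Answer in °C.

L₁(1 + α₁ΔT) = L₂(1 + α₂ΔT) ⇒ ΔT = (L₂ − L₁)/(α₁L₁ − α₂L₂)
L₂ − L₁ = 1.7808 − 1.7766 = 4.20×10⁻³ m
α₁L₁ − α₂L₂ = 18×10⁻⁶×1.7766 − 12×10⁻⁶×1.7808 = 1.06092×10⁻⁵ m/K
ΔT = 4.20×10⁻³ / 1.06092×10⁻⁵ = 395.883 K
T = 15.5 + 395.883 = 411.383 °C

T = 411.4 °C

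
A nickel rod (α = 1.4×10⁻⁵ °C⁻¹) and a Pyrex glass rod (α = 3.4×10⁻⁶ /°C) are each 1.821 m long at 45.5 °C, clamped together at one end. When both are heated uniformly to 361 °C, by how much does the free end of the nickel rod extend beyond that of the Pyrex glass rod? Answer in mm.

6.09 mm

ΔT = 315.5 K
nickel: ΔL = 1.4×10⁻⁵ × 1.821 m × 315.5 = 8.0434×10⁻³ m = 8.0434 mm
Pyrex glass: ΔL = 3.4×10⁻⁶ × 1.821 m × 315.5 = 1.9534×10⁻³ m = 1.9534 mm
difference = 8.0434 − 1.9534 = 6.0900 mm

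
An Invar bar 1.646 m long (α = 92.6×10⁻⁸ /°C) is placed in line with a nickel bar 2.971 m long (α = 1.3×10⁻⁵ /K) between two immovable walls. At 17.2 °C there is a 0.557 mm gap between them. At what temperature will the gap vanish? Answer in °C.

Gap closes when ΔL₁ + ΔL₂ = 0.557 mm = 5.57×10⁻⁴ m
(α₁L₁ + α₂L₂)ΔT = g
α₁L₁ + α₂L₂ = 92.6×10⁻⁸×1.646 + 1.3×10⁻⁵×2.971 = 4.0147196×10⁻⁵ m/K
ΔT = 5.57×10⁻⁴ / 4.0147196×10⁻⁵ = 13.874 K
T = 17.2 + 13.874 = 31.074 °C

T = 31.1 °C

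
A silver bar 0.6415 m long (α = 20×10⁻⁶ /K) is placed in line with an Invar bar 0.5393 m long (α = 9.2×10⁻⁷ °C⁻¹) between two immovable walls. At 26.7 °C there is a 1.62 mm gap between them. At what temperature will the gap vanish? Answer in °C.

T = 148 °C

α₁L₁ = 1.283×10⁻⁵ m/K, α₂L₂ = 4.96156×10⁻⁷ m/K → total 1.3326156×10⁻⁵ m/K
ΔT = g/(α₁L₁+α₂L₂) = 1.62×10⁻³ / 1.3326156×10⁻⁵ = 121.57 K
T = 26.7 + 121.57 = 148.27 °C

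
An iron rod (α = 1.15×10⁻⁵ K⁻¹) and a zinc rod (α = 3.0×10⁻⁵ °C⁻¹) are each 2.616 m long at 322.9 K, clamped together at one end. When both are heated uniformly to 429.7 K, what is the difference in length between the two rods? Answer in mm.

ΔT = 106.8 K
iron: ΔL = 1.15×10⁻⁵ × 2.616 m × 106.8 = 3.2130×10⁻³ m = 3.2130 mm
zinc: ΔL = 3.0×10⁻⁵ × 2.616 m × 106.8 = 8.3817×10⁻³ m = 8.3817 mm
difference = 8.3817 − 3.2130 = 5.1687 mm

5.17 mm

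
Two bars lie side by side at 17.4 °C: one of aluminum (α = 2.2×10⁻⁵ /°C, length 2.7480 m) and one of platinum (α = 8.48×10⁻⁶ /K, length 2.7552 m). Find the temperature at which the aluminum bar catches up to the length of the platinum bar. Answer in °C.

T = 211.5 °C

Equal length when α₁L₁ΔT − α₂L₂ΔT = L₂ − L₁ = 7.20×10⁻³ m
α₁L₁ = 6.0456×10⁻⁵, α₂L₂ = 2.3364096×10⁻⁵ → Δ(αL) = 3.7091904×10⁻⁵ m/K
ΔT = 7.20×10⁻³ / 3.7091904×10⁻⁵ = 194.112 K, so T = 17.4 + 194.112 = 211.512 °C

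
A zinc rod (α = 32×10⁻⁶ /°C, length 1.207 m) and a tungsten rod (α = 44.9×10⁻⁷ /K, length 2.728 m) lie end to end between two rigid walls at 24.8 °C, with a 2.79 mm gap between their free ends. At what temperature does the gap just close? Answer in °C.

T = 79.6 °C

α₁L₁ = 3.8624×10⁻⁵ m/K, α₂L₂ = 1.224872×10⁻⁵ m/K → total 5.087272×10⁻⁵ m/K
ΔT = g/(α₁L₁+α₂L₂) = 2.79×10⁻³ / 5.087272×10⁻⁵ = 54.843 K
T = 24.8 + 54.843 = 79.643 °C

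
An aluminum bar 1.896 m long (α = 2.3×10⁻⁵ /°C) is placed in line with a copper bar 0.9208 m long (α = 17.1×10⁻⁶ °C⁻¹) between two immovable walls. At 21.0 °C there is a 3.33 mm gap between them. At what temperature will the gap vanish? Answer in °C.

T = 77.1 °C

Gap closes when ΔL₁ + ΔL₂ = 3.33 mm = 3.33×10⁻³ m
(α₁L₁ + α₂L₂)ΔT = g
α₁L₁ + α₂L₂ = 2.3×10⁻⁵×1.896 + 17.1×10⁻⁶×0.9208 = 5.935368×10⁻⁵ m/K
ΔT = 3.33×10⁻³ / 5.935368×10⁻⁵ = 56.104 K
T = 21.0 + 56.104 = 77.104 °C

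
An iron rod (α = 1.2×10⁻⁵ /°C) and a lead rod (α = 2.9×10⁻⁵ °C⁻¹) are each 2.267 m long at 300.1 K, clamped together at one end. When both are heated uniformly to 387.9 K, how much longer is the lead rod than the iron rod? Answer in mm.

ΔT = 87.8 K
iron: ΔL = 1.2×10⁻⁵ × 2.267 m × 87.8 = 2.3885×10⁻³ m = 2.3885 mm
lead: ΔL = 2.9×10⁻⁵ × 2.267 m × 87.8 = 5.7722×10⁻³ m = 5.7722 mm
difference = 5.7722 − 2.3885 = 3.3837 mm

3.38 mm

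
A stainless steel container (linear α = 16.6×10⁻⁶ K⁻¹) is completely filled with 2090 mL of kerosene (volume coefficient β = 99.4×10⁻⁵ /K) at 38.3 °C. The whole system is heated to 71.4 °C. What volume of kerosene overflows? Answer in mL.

65.3 mL

The container also expands: β_container ≈ 3α = 4.98×10⁻⁵ /K
Net overflow = V₀(β_liq − 3α_cont)ΔT
β − 3α = 9.94×10⁻⁴ − 4.98×10⁻⁵ = 9.442×10⁻⁴ /K; ΔT = 33.1 K
ΔV = 2090 × 9.442×10⁻⁴ × 33.1 = 65.3 mL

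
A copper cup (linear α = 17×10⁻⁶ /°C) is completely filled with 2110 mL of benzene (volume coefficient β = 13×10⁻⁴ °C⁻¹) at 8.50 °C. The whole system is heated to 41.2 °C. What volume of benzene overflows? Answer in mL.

86.2 mL

The cup also expands: β_container ≈ 3α = 5.1×10⁻⁵ /K
Net overflow = V₀(β_liq − 3α_cont)ΔT
β − 3α = 1.30×10⁻³ − 5.1×10⁻⁵ = 1.249×10⁻³ /K; ΔT = 32.70 K
ΔV = 2110 × 1.249×10⁻³ × 32.70 = 86.2 mL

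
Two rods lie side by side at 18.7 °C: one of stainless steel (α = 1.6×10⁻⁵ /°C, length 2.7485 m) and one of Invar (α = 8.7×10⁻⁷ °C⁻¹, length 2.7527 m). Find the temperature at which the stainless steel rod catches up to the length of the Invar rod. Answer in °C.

L₁(1 + α₁ΔT) = L₂(1 + α₂ΔT) ⇒ ΔT = (L₂ − L₁)/(α₁L₁ − α₂L₂)
L₂ − L₁ = 2.7527 − 2.7485 = 4.20×10⁻³ m
α₁L₁ − α₂L₂ = 1.6×10⁻⁵×2.7485 − 8.7×10⁻⁷×2.7527 = 4.1581151×10⁻⁵ m/K
ΔT = 4.20×10⁻³ / 4.1581151×10⁻⁵ = 101.007 K
T = 18.7 + 101.007 = 119.707 °C

T = 119.7 °C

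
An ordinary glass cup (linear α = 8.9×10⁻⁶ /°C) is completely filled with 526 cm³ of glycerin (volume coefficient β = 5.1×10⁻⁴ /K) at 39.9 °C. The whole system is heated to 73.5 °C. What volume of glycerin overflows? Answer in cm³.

8.54 cm³

The cup also expands: β_container ≈ 3α = 2.67×10⁻⁵ /K
Net overflow = V₀(β_liq − 3α_cont)ΔT
β − 3α = 5.10×10⁻⁴ − 2.67×10⁻⁵ = 4.833×10⁻⁴ /K; ΔT = 33.6 K
ΔV = 526 × 4.833×10⁻⁴ × 33.6 = 8.54 cm³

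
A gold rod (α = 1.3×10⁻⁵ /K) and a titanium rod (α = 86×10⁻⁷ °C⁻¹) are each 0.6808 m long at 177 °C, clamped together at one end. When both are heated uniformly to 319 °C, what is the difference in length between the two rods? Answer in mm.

ΔT = 142 K
gold: ΔL = 1.3×10⁻⁵ × 0.6808 m × 142 = 1.2568×10⁻³ m = 1.2568 mm
titanium: ΔL = 86×10⁻⁷ × 0.6808 m × 142 = 8.3139×10⁻⁴ m = 0.83139 mm
difference = 1.2568 − 0.83139 = 0.42541 mm

0.425 mm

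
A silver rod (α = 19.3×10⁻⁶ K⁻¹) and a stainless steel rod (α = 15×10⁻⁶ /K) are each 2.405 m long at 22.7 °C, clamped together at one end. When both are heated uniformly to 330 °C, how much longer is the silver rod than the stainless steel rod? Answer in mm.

3.18 mm

ΔT = 307.3 K
silver: ΔL = 19.3×10⁻⁶ × 2.405 m × 307.3 = 1.4264×10⁻² m = 14.264 mm
stainless steel: ΔL = 15×10⁻⁶ × 2.405 m × 307.3 = 1.1086×10⁻² m = 11.086 mm
difference = 14.264 − 11.086 = 3.178 mm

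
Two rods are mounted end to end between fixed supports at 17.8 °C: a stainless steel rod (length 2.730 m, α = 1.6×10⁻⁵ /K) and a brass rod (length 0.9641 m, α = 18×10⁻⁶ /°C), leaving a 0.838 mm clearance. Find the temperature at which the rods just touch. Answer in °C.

α₁L₁ = 4.368×10⁻⁵ m/K, α₂L₂ = 1.73538×10⁻⁵ m/K → total 6.10338×10⁻⁵ m/K
ΔT = g/(α₁L₁+α₂L₂) = 8.38×10⁻⁴ / 6.10338×10⁻⁵ = 13.730 K
T = 17.8 + 13.730 = 31.530 °C

T = 31.5 °C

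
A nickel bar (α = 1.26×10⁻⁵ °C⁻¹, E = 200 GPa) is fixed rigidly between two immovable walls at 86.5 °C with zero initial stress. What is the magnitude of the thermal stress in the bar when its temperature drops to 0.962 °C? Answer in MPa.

Fully constrained: the free strain ε = αΔT is blocked, so σ = Eε = EαΔT.
|ΔT| = 85.538 K
σ = 200×10⁹ × 1.26×10⁻⁵ × 85.538 = 2.16×10⁸ Pa

σ = 216 MPa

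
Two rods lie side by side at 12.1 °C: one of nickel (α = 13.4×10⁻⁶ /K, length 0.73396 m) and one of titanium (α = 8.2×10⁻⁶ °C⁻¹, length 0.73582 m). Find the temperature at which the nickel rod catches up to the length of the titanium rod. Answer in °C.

T = 501.4 °C

L₁(1 + α₁ΔT) = L₂(1 + α₂ΔT) ⇒ ΔT = (L₂ − L₁)/(α₁L₁ − α₂L₂)
L₂ − L₁ = 0.73582 − 0.73396 = 1.86×10⁻³ m
α₁L₁ − α₂L₂ = 13.4×10⁻⁶×0.73396 − 8.2×10⁻⁶×0.73582 = 3.80134×10⁻⁶ m/K
ΔT = 1.86×10⁻³ / 3.80134×10⁻⁶ = 489.301 K
T = 12.1 + 489.301 = 501.401 °C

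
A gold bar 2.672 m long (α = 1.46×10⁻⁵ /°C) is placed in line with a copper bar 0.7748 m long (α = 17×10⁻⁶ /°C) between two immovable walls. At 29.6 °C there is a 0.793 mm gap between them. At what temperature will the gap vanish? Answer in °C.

α₁L₁ = 3.90112×10⁻⁵ m/K, α₂L₂ = 1.31716×10⁻⁵ m/K → total 5.21828×10⁻⁵ m/K
ΔT = g/(α₁L₁+α₂L₂) = 7.93×10⁻⁴ / 5.21828×10⁻⁵ = 15.197 K
T = 29.6 + 15.197 = 44.797 °C

T = 44.8 °C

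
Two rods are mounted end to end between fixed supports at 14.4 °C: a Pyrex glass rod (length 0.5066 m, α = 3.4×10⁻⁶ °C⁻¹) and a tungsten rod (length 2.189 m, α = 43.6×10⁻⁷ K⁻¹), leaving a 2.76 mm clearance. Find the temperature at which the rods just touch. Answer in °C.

α₁L₁ = 1.72244×10⁻⁶ m/K, α₂L₂ = 9.54404×10⁻⁶ m/K → total 1.126648×10⁻⁵ m/K
ΔT = g/(α₁L₁+α₂L₂) = 2.76×10⁻³ / 1.126648×10⁻⁵ = 244.97 K
T = 14.4 + 244.97 = 259.37 °C

T = 259 °C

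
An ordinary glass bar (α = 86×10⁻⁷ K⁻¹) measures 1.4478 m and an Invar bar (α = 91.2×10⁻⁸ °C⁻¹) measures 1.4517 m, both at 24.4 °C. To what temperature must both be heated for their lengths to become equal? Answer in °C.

T = 374.9 °C

L₁(1 + α₁ΔT) = L₂(1 + α₂ΔT) ⇒ ΔT = (L₂ − L₁)/(α₁L₁ − α₂L₂)
L₂ − L₁ = 1.4517 − 1.4478 = 3.90×10⁻³ m
α₁L₁ − α₂L₂ = 86×10⁻⁷×1.4478 − 91.2×10⁻⁸×1.4517 = 1.11271296×10⁻⁵ m/K
ΔT = 3.90×10⁻³ / 1.11271296×10⁻⁵ = 350.495 K
T = 24.4 + 350.495 = 374.895 °C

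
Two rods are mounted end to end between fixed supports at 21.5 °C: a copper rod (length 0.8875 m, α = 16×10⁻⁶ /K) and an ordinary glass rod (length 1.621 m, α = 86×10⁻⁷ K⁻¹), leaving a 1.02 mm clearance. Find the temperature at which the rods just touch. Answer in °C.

T = 57.7 °C

Gap closes when ΔL₁ + ΔL₂ = 1.02 mm = 1.02×10⁻³ m
(α₁L₁ + α₂L₂)ΔT = g
α₁L₁ + α₂L₂ = 16×10⁻⁶×0.8875 + 86×10⁻⁷×1.621 = 2.81406×10⁻⁵ m/K
ΔT = 1.02×10⁻³ / 2.81406×10⁻⁵ = 36.247 K
T = 21.5 + 36.247 = 57.747 °C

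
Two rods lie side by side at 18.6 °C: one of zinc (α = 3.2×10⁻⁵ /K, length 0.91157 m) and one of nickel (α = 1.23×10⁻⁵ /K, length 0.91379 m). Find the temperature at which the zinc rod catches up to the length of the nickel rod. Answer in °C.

T = 142.4 °C

Equal length when α₁L₁ΔT − α₂L₂ΔT = L₂ − L₁ = 2.22×10⁻³ m
α₁L₁ = 2.917024×10⁻⁵, α₂L₂ = 1.1239617×10⁻⁵ → Δ(αL) = 1.7930623×10⁻⁵ m/K
ΔT = 2.22×10⁻³ / 1.7930623×10⁻⁵ = 123.811 K, so T = 18.6 + 123.811 = 142.411 °C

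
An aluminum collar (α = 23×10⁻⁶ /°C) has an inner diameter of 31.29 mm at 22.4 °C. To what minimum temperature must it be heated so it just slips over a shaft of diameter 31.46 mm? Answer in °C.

Required Δd = 31.46 − 31.29 = 0.17 mm
Δd = αd₀ΔT ⇒ ΔT = Δd/(αd₀) = 0.17 / (23×10⁻⁶ × 31.29) = 236.22 K
T_min = 22.4 + 236.22 = 258.62 °C

T = 259 °C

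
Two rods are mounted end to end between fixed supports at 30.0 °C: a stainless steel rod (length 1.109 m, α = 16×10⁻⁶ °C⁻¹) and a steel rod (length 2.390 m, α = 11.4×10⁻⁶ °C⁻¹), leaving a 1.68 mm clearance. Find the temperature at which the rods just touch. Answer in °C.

T = 67.3 °C

Gap closes when ΔL₁ + ΔL₂ = 1.68 mm = 1.68×10⁻³ m
(α₁L₁ + α₂L₂)ΔT = g
α₁L₁ + α₂L₂ = 16×10⁻⁶×1.109 + 11.4×10⁻⁶×2.390 = 4.499×10⁻⁵ m/K
ΔT = 1.68×10⁻³ / 4.499×10⁻⁵ = 37.342 K
T = 30.0 + 37.342 = 67.342 °C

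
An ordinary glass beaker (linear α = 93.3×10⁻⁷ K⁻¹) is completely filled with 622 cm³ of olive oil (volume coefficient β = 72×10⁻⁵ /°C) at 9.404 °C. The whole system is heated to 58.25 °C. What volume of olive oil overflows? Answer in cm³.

The beaker also expands: β_container ≈ 3α = 2.799×10⁻⁵ /K
Net overflow = V₀(β_liq − 3α_cont)ΔT
β − 3α = 7.20×10⁻⁴ − 2.799×10⁻⁵ = 6.9201×10⁻⁴ /K; ΔT = 48.846 K
ΔV = 622 × 6.9201×10⁻⁴ × 48.846 = 21.0 cm³

21.0 cm³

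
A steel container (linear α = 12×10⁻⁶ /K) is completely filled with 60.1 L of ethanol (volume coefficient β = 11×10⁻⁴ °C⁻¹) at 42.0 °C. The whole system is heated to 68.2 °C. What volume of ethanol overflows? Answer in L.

The container also expands: β_container ≈ 3α = 3.6×10⁻⁵ /K
Net overflow = V₀(β_liq − 3α_cont)ΔT
β − 3α = 1.10×10⁻³ − 3.6×10⁻⁵ = 1.064×10⁻³ /K; ΔT = 26.2 K
ΔV = 60.1 × 1.064×10⁻³ × 26.2 = 1.68 L

1.68 L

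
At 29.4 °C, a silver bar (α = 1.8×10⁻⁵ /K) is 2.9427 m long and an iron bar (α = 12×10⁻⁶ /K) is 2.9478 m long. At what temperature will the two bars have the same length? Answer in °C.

T = 319.3 °C

L₁(1 + α₁ΔT) = L₂(1 + α₂ΔT) ⇒ ΔT = (L₂ − L₁)/(α₁L₁ − α₂L₂)
L₂ − L₁ = 2.9478 − 2.9427 = 5.10×10⁻³ m
α₁L₁ − α₂L₂ = 1.8×10⁻⁵×2.9427 − 12×10⁻⁶×2.9478 = 1.7595×10⁻⁵ m/K
ΔT = 5.10×10⁻³ / 1.7595×10⁻⁵ = 289.855 K
T = 29.4 + 289.855 = 319.255 °C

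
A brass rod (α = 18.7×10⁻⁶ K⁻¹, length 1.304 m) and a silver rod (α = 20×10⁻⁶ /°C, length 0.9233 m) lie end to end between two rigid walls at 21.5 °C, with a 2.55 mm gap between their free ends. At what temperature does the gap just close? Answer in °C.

T = 81.0 °C

α₁L₁ = 2.43848×10⁻⁵ m/K, α₂L₂ = 1.8466×10⁻⁵ m/K → total 4.28508×10⁻⁵ m/K
ΔT = g/(α₁L₁+α₂L₂) = 2.55×10⁻³ / 4.28508×10⁻⁵ = 59.509 K
T = 21.5 + 59.509 = 81.009 °C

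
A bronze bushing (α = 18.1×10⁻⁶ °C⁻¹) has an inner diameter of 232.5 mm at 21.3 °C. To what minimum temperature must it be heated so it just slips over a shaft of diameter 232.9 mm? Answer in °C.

Required Δd = 232.9 − 232.5 = 0.4 mm
Δd = αd₀ΔT ⇒ ΔT = Δd/(αd₀) = 0.4 / (18.1×10⁻⁶ × 232.5) = 95.05 K
T_min = 21.3 + 95.05 = 116.35 °C

T = 116 °C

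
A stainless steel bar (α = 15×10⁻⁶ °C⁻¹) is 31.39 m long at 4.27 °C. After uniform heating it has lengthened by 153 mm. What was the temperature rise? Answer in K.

ΔL = αL₀ΔT ⇒ ΔT = ΔL / (αL₀)
ΔT = 153×10⁻³ m / (15×10⁻⁶ × 31.39 m) = 324.94 K

ΔT = 325 K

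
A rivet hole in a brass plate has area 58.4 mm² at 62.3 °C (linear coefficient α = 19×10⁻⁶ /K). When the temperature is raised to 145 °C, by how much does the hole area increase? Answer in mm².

ΔA = 0.184 mm²

Area coefficient ≈ 2α; |ΔT| = 82.7 K
ΔA = 2αA₀ΔT = 2(19×10⁻⁶)(58.4)(82.7) = 0.184 mm²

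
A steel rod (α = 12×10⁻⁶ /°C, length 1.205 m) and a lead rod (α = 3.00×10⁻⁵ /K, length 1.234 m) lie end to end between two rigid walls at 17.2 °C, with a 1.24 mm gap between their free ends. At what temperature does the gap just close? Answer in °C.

α₁L₁ = 1.446×10⁻⁵ m/K, α₂L₂ = 3.702×10⁻⁵ m/K → total 5.148×10⁻⁵ m/K
ΔT = g/(α₁L₁+α₂L₂) = 1.24×10⁻³ / 5.148×10⁻⁵ = 24.087 K
T = 17.2 + 24.087 = 41.287 °C

T = 41.3 °C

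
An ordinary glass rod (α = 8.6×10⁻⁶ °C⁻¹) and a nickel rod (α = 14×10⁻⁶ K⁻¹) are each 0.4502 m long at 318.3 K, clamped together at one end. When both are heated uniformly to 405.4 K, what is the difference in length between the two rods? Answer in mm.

0.212 mm

ΔT = 87.1 K
ordinary glass: ΔL = 8.6×10⁻⁶ × 0.4502 m × 87.1 = 3.3723×10⁻⁴ m = 0.33723 mm
nickel: ΔL = 14×10⁻⁶ × 0.4502 m × 87.1 = 5.4897×10⁻⁴ m = 0.54897 mm
difference = 0.54897 − 0.33723 = 0.21174 mm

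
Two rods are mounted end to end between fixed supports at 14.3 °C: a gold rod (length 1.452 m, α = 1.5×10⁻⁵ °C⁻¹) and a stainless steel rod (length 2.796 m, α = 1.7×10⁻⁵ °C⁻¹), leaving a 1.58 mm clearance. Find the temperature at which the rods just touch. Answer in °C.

T = 37.1 °C

α₁L₁ = 2.178×10⁻⁵ m/K, α₂L₂ = 4.7532×10⁻⁵ m/K → total 6.9312×10⁻⁵ m/K
ΔT = g/(α₁L₁+α₂L₂) = 1.58×10⁻³ / 6.9312×10⁻⁵ = 22.795 K
T = 14.3 + 22.795 = 37.095 °C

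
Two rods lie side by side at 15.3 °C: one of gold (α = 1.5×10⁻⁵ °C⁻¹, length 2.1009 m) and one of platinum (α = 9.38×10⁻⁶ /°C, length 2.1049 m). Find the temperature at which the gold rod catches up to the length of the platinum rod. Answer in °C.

T = 355.2 °C

Equal length when α₁L₁ΔT − α₂L₂ΔT = L₂ − L₁ = 4.00×10⁻³ m
α₁L₁ = 3.15135×10⁻⁵, α₂L₂ = 1.9743962×10⁻⁵ → Δ(αL) = 1.1769538×10⁻⁵ m/K
ΔT = 4.00×10⁻³ / 1.1769538×10⁻⁵ = 339.860 K, so T = 15.3 + 339.860 = 355.160 °C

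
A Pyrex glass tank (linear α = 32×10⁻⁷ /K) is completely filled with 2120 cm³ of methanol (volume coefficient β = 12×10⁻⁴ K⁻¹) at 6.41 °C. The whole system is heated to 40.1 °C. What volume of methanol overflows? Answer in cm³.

The tank also expands: β_container ≈ 3α = 9.6×10⁻⁶ /K
Net overflow = V₀(β_liq − 3α_cont)ΔT
β − 3α = 1.20×10⁻³ − 9.6×10⁻⁶ = 1.1904×10⁻³ /K; ΔT = 33.69 K
ΔV = 2120 × 1.1904×10⁻³ × 33.69 = 85.0 cm³

85.0 cm³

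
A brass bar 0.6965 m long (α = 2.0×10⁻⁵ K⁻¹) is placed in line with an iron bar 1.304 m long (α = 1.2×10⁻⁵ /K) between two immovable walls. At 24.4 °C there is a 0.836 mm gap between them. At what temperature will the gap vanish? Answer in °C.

T = 52.7 °C

α₁L₁ = 1.393×10⁻⁵ m/K, α₂L₂ = 1.5648×10⁻⁵ m/K → total 2.9578×10⁻⁵ m/K
ΔT = g/(α₁L₁+α₂L₂) = 8.36×10⁻⁴ / 2.9578×10⁻⁵ = 28.264 K
T = 24.4 + 28.264 = 52.664 °C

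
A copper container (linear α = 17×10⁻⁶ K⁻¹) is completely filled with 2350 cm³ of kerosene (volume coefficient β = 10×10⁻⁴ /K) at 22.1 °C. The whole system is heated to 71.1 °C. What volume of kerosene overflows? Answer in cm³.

109 cm³

The container also expands: β_container ≈ 3α = 5.1×10⁻⁵ /K
Net overflow = V₀(β_liq − 3α_cont)ΔT
β − 3α = 1.00×10⁻³ − 5.1×10⁻⁵ = 9.49×10⁻⁴ /K; ΔT = 49.0 K
ΔV = 2350 × 9.49×10⁻⁴ × 49.0 = 109 cm³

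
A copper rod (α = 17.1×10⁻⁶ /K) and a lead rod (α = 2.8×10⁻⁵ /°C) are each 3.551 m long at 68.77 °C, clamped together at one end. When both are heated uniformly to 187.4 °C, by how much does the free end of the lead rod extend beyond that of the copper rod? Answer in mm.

4.59 mm

ΔT = 118.63 K
copper: ΔL = 17.1×10⁻⁶ × 3.551 m × 118.63 = 7.2035×10⁻³ m = 7.2035 mm
lead: ΔL = 2.8×10⁻⁵ × 3.551 m × 118.63 = 1.1795×10⁻² m = 11.795 mm
difference = 11.795 − 7.2035 = 4.5915 mm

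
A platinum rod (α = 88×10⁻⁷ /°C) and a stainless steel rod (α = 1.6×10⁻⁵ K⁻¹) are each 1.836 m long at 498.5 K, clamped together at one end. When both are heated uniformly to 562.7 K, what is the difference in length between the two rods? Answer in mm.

ΔT = 64.2 K
platinum: ΔL = 88×10⁻⁷ × 1.836 m × 64.2 = 1.0373×10⁻³ m = 1.0373 mm
stainless steel: ΔL = 1.6×10⁻⁵ × 1.836 m × 64.2 = 1.8859×10⁻³ m = 1.8859 mm
difference = 1.8859 − 1.0373 = 0.8486 mm

0.849 mm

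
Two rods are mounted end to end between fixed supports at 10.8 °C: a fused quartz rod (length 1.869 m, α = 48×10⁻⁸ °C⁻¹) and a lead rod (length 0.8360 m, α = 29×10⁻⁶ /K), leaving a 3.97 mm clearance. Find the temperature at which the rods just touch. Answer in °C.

α₁L₁ = 8.9712×10⁻⁷ m/K, α₂L₂ = 2.4244×10⁻⁵ m/K → total 2.514112×10⁻⁵ m/K
ΔT = g/(α₁L₁+α₂L₂) = 3.97×10⁻³ / 2.514112×10⁻⁵ = 157.91 K
T = 10.8 + 157.91 = 168.71 °C

T = 169 °C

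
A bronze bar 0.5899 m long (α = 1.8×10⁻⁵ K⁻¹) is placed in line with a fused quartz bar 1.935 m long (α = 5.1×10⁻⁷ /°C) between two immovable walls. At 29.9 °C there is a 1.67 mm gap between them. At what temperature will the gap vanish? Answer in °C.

T = 174 °C

α₁L₁ = 1.06182×10⁻⁵ m/K, α₂L₂ = 9.8685×10⁻⁷ m/K → total 1.160505×10⁻⁵ m/K
ΔT = g/(α₁L₁+α₂L₂) = 1.67×10⁻³ / 1.160505×10⁻⁵ = 143.90 K
T = 29.9 + 143.90 = 173.80 °C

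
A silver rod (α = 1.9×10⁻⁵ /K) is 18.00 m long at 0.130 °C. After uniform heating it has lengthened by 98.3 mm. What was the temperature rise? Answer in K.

ΔL = αL₀ΔT ⇒ ΔT = ΔL / (αL₀)
ΔT = 98.3×10⁻³ m / (1.9×10⁻⁵ × 18.00 m) = 287.43 K

ΔT = 287 K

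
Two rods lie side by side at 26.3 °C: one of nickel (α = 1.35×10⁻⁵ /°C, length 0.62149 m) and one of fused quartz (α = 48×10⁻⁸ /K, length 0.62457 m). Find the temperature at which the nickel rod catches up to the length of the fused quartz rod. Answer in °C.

Equal length when α₁L₁ΔT − α₂L₂ΔT = L₂ − L₁ = 3.08×10⁻³ m
α₁L₁ = 8.390115×10⁻⁶, α₂L₂ = 2.997936×10⁻⁷ → Δ(αL) = 8.0903214×10⁻⁶ m/K
ΔT = 3.08×10⁻³ / 8.0903214×10⁻⁶ = 380.702 K, so T = 26.3 + 380.702 = 407.002 °C

T = 407.0 °C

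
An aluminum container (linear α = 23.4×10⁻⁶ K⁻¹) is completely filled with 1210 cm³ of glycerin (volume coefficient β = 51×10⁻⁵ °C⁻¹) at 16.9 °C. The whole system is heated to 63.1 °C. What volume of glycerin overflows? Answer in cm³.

The container also expands: β_container ≈ 3α = 7.02×10⁻⁵ /K
Net overflow = V₀(β_liq − 3α_cont)ΔT
β − 3α = 5.10×10⁻⁴ − 7.02×10⁻⁵ = 4.398×10⁻⁴ /K; ΔT = 46.2 K
ΔV = 1210 × 4.398×10⁻⁴ × 46.2 = 24.6 cm³

24.6 cm³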